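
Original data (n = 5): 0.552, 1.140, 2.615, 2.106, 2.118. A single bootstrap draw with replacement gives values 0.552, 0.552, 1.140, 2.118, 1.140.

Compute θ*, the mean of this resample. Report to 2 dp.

θ* = 1.10

Mean = (0.552 + 0.552 + 1.140 + 2.118 + 1.140) / 5 = 5.5020 / 5 = 1.10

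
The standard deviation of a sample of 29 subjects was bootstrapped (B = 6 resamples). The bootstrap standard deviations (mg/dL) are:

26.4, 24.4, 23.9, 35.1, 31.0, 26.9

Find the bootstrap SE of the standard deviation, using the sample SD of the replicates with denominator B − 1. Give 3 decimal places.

SE* = 4.311

Bootstrap SE is the standard deviation of the 6 replicate standard deviations.
Mean of replicates: (26.4 + 24.4 + 23.9 + 35.1 + 31.0 + 26.9) / 6 = 167.7000 / 6 = 27.9500
Sum of squared deviations: (−1.5500)² + (−3.5500)² + (−4.0500)² + (+7.1500)² + (+3.0500)² + (−1.0500)² = 92.9350
Variance = 92.9350 / 5 = 18.5870
SE* = √18.5870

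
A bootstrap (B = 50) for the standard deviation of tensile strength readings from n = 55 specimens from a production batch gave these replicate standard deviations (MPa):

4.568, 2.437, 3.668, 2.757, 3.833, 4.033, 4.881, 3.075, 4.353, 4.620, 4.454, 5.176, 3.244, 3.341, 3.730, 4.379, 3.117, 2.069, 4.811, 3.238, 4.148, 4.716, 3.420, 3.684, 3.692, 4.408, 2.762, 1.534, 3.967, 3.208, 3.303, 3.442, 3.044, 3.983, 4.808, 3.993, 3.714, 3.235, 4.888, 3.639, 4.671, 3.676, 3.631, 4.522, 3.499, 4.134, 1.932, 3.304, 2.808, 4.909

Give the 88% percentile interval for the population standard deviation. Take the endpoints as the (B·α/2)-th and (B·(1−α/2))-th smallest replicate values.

(2.069, 4.881)

Sorted replicates: 1.534, 1.932, 2.069, 2.437, 2.757, 2.762, 2.808, 3.044, 3.075, 3.117, 3.208, 3.235, 3.238, 3.244, 3.303, 3.304, 3.341, 3.420, 3.442, 3.499, 3.631, 3.639, 3.668, 3.676, 3.684, 3.692, 3.714, 3.730, 3.833, 3.967, 3.983, 3.993, 4.033, 4.134, 4.148, 4.353, 4.379, 4.408, 4.454, 4.522, 4.568, 4.620, 4.671, 4.716, 4.808, 4.811, 4.881, 4.888, 4.909, 5.176
α = 0.12; lower rank = 50 × 0.060 = 3; upper rank = 50 × 0.940 = 47.
The 3rd smallest replicate is 2.069; the 47th is 4.881.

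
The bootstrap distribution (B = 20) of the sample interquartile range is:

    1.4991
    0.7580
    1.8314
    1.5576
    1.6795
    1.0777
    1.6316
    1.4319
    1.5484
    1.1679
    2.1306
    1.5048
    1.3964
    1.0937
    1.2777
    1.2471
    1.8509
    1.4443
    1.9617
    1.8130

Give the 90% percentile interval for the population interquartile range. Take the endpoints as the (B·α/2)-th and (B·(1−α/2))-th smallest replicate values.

(0.7580, 1.9617)

Sorted replicates: 0.7580, 1.0777, 1.0937, 1.1679, 1.2471, 1.2777, 1.3964, 1.4319, 1.4443, 1.4991, 1.5048, 1.5484, 1.5576, 1.6316, 1.6795, 1.8130, 1.8314, 1.8509, 1.9617, 2.1306
α = 0.10; lower rank = 20 × 0.050 = 1; upper rank = 20 × 0.950 = 19.
The 1st smallest replicate is 0.7580; the 19th is 1.9617.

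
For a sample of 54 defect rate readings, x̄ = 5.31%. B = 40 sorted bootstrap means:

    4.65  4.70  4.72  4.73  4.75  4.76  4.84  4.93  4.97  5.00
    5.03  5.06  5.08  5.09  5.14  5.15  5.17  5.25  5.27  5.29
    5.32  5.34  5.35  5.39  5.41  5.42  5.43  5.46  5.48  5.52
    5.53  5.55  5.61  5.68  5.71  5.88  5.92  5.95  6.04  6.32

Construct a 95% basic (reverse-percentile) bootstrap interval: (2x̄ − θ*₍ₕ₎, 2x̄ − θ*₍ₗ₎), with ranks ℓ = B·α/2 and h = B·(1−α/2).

(4.58, 5.97)

Percentile endpoints at ranks 1 and 39: θ*₍1₎ = 4.65, θ*₍39₎ = 6.04.
Basic interval reflects these around x̄:
  lower = 2 × 5.31 − 6.04 = 4.58
  upper = 2 × 5.31 − 4.65 = 5.97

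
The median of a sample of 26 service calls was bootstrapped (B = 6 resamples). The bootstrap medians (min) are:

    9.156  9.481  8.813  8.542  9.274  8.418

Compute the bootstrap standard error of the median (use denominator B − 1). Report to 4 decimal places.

Bootstrap SE is the standard deviation of the 6 replicate medians.
Mean of replicates: (9.156 + 9.481 + 8.813 + 8.542 + 9.274 + 8.418) / 6 = 53.68400 / 6 = 8.94733
Sum of squared deviations: (+0.20867)² + (+0.53367)² + (−0.13433)² + (−0.40533)² + (+0.32667)² + (−0.52933)² = 0.89759
Variance = 0.89759 / 5 = 0.17952
SE* = √0.17952

SE* = 0.4237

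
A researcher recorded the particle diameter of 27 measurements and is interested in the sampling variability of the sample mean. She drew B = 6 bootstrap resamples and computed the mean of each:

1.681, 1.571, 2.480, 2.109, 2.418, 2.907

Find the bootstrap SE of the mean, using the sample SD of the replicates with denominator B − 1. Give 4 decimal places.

Bootstrap SE is the standard deviation of the 6 replicate means.
Mean of replicates: (1.681 + 1.571 + 2.480 + 2.109 + 2.418 + 2.907) / 6 = 13.16600 / 6 = 2.19433
Sum of squared deviations: (−0.51333)² + (−0.62333)² + (+0.28567)² + (−0.08533)² + (+0.22367)² + (+0.71267)² = 1.29886
Variance = 1.29886 / 5 = 0.25977
SE* = √0.25977

SE* = 0.5097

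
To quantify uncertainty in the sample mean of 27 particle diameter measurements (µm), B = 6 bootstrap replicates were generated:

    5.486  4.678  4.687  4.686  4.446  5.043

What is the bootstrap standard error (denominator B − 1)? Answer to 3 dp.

Bootstrap SE is the standard deviation of the 6 replicate means.
Mean of replicates: (5.486 + 4.678 + 4.687 + 4.686 + 4.446 + 5.043) / 6 = 29.0260 / 6 = 4.8377
Sum of squared deviations: (+0.6483)² + (−0.1597)² + (−0.1507)² + (−0.1517)² + (−0.3917)² + (+0.2053)² = 0.6871
Variance = 0.6871 / 5 = 0.1374
SE* = √0.1374

SE* = 0.371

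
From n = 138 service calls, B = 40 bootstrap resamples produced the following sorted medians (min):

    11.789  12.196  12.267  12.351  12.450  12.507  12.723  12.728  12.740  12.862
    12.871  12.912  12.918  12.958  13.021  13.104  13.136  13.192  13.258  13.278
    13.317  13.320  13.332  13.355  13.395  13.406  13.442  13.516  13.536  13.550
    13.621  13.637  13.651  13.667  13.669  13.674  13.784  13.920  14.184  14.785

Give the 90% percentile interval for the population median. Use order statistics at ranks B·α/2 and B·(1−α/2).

(12.196, 13.920)

α = 0.10; lower rank = 40 × 0.050 = 2; upper rank = 40 × 0.950 = 38.
The 2nd smallest replicate is 12.196; the 38th is 13.920.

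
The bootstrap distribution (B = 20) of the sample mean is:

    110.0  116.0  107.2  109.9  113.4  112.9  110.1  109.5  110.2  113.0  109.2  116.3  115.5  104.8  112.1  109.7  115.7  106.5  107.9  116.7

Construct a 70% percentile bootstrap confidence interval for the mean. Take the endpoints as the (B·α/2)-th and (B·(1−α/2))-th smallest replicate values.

Sorted replicates: 104.8, 106.5, 107.2, 107.9, 109.2, 109.5, 109.7, 109.9, 110.0, 110.1, 110.2, 112.1, 112.9, 113.0, 113.4, 115.5, 115.7, 116.0, 116.3, 116.7
α = 0.30; lower rank = 20 × 0.150 = 3; upper rank = 20 × 0.850 = 17.
The 3rd smallest replicate is 107.2; the 17th is 115.7.

(107.2, 115.7)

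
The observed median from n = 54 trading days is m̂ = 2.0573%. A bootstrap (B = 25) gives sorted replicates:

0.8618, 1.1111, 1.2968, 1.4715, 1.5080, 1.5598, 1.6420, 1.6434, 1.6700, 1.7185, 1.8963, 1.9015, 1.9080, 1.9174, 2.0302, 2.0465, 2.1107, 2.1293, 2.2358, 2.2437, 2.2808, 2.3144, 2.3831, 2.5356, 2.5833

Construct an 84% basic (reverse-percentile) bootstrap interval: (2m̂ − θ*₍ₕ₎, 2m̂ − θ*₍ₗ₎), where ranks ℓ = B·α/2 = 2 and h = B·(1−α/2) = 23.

(1.7315, 3.0035)

Percentile endpoints at ranks 2 and 23: θ*₍2₎ = 1.1111, θ*₍23₎ = 2.3831.
Basic interval reflects these around m̂:
  lower = 2 × 2.0573 − 2.3831 = 1.7315
  upper = 2 × 2.0573 − 1.1111 = 3.0035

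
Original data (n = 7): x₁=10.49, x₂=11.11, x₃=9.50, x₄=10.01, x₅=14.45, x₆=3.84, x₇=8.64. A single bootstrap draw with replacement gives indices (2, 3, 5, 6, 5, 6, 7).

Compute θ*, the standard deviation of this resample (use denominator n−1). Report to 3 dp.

Resample values: 11.11, 9.50, 14.45, 3.84, 14.45, 3.84, 8.64.
Mean = 9.4043; sum of squared deviations = 116.3438
s² = 116.3438 / 6 = 19.3906
s = √19.3906 = 4.403

θ* = 4.403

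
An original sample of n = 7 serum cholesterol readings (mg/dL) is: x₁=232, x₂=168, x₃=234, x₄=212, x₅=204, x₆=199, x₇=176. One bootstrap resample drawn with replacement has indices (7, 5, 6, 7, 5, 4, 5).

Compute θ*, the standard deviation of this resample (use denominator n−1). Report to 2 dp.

θ* = 14.47

Resample values: 176, 204, 199, 176, 204, 212, 204.
Mean = 196.4286; sum of squared deviations = 1255.7143
s² = 1255.7143 / 6 = 209.2857
s = √209.2857 = 14.47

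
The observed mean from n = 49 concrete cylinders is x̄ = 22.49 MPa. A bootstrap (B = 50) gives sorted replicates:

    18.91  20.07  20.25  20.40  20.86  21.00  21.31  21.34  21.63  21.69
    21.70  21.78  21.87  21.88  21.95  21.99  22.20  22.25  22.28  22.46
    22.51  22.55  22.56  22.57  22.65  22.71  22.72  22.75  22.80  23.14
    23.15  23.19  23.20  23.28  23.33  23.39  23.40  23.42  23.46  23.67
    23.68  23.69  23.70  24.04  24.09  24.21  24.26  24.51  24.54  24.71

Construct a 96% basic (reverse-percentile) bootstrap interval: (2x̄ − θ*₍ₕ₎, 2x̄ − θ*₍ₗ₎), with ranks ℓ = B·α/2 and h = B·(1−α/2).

(20.44, 26.07)

Percentile endpoints at ranks 1 and 49: θ*₍1₎ = 18.91, θ*₍49₎ = 24.54.
Basic interval reflects these around x̄:
  lower = 2 × 22.49 − 24.54 = 20.44
  upper = 2 × 22.49 − 18.91 = 26.07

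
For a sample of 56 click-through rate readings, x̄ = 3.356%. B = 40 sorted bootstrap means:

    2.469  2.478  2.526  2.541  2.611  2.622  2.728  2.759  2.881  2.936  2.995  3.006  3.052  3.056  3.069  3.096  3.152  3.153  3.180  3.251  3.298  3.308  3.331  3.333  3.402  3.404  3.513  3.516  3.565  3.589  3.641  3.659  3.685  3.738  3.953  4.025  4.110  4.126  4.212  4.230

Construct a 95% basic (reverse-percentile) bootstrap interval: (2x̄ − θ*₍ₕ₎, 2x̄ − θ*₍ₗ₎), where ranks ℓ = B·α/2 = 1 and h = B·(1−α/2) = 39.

(2.500, 4.243)

Percentile endpoints at ranks 1 and 39: θ*₍1₎ = 2.469, θ*₍39₎ = 4.212.
Basic interval reflects these around x̄:
  lower = 2 × 3.356 − 4.212 = 2.500
  upper = 2 × 3.356 − 2.469 = 4.243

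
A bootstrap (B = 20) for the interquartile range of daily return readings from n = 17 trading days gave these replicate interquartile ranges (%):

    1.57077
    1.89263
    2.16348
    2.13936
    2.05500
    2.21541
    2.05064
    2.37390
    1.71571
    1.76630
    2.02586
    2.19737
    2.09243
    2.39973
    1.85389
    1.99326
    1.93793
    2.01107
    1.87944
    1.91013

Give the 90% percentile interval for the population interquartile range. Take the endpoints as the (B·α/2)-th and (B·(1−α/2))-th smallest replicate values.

(1.57077, 2.37390)

Sorted replicates: 1.57077, 1.71571, 1.76630, 1.85389, 1.87944, 1.89263, 1.91013, 1.93793, 1.99326, 2.01107, 2.02586, 2.05064, 2.05500, 2.09243, 2.13936, 2.16348, 2.19737, 2.21541, 2.37390, 2.39973
α = 0.10; lower rank = 20 × 0.050 = 1; upper rank = 20 × 0.950 = 19.
The 1st smallest replicate is 1.57077; the 19th is 2.37390.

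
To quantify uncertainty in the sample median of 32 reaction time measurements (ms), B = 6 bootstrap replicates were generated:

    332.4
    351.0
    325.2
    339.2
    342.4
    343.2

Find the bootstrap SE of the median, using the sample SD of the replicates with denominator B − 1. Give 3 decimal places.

Bootstrap SE is the standard deviation of the 6 replicate medians.
Mean of replicates: (332.4 + 351.0 + 325.2 + 339.2 + 342.4 + 343.2) / 6 = 2033.4000 / 6 = 338.9000
Sum of squared deviations: (−6.5000)² + (+12.1000)² + (−13.7000)² + (+0.3000)² + (+3.5000)² + (+4.3000)² = 407.1800
Variance = 407.1800 / 5 = 81.4360
SE* = √81.4360

SE* = 9.024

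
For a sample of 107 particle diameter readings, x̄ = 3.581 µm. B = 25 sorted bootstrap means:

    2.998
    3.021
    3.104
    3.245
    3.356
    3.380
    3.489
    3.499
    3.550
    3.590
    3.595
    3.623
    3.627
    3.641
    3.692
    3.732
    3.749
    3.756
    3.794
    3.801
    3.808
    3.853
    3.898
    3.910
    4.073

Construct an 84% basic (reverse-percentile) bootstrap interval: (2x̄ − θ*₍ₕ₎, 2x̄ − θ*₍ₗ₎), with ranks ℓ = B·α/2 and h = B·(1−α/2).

(3.264, 4.141)

Percentile endpoints at ranks 2 and 23: θ*₍2₎ = 3.021, θ*₍23₎ = 3.898.
Basic interval reflects these around x̄:
  lower = 2 × 3.581 − 3.898 = 3.264
  upper = 2 × 3.581 − 3.021 = 4.141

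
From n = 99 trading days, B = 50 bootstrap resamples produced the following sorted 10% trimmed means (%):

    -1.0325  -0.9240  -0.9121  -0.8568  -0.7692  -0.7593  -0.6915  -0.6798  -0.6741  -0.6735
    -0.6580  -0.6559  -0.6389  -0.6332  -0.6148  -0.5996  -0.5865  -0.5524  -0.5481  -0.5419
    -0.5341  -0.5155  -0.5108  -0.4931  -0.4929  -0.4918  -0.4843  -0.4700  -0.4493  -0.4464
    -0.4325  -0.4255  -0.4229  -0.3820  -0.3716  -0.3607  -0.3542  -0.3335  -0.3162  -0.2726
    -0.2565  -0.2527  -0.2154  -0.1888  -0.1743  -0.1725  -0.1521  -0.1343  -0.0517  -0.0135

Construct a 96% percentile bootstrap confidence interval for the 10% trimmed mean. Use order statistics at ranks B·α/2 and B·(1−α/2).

α = 0.04; lower rank = 50 × 0.020 = 1; upper rank = 50 × 0.980 = 49.
The 1st smallest replicate is -1.0325; the 49th is -0.0517.

(-1.0325, -0.0517)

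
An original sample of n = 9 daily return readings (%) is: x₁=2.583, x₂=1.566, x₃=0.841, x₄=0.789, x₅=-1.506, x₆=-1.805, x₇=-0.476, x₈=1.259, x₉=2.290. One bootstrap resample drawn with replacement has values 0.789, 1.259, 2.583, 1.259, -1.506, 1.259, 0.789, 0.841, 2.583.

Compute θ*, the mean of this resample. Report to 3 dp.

θ* = 1.095

Mean = (0.789 + 1.259 + 2.583 + 1.259 + (-1.506) + 1.259 + 0.789 + 0.841 + 2.583) / 9 = 9.8560 / 9 = 1.095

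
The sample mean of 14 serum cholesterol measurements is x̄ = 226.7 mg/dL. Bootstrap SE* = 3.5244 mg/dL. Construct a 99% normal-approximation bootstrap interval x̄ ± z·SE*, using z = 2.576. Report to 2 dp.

(217.62, 235.78)

Margin = 2.576 × 3.5244 = 9.079
Interval: 226.7 ± 9.079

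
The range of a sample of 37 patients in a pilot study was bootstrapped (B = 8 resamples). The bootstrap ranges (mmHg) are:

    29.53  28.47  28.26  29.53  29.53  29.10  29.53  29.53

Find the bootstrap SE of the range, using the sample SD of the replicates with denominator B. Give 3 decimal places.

Bootstrap SE is the standard deviation of the 8 replicate ranges.
Mean of replicates: (29.53 + 28.47 + 28.26 + 29.53 + 29.53 + 29.10 + 29.53 + 29.53) / 8 = 233.4800 / 8 = 29.1850
Sum of squared deviations: (+0.3450)² + (−0.7150)² + (−0.9250)² + (+0.3450)² + (+0.3450)² + (−0.0850)² + (+0.3450)² + (+0.3450)² = 1.9692
Variance = 1.9692 / 8 = 0.2462
SE* = √0.2462

SE* = 0.496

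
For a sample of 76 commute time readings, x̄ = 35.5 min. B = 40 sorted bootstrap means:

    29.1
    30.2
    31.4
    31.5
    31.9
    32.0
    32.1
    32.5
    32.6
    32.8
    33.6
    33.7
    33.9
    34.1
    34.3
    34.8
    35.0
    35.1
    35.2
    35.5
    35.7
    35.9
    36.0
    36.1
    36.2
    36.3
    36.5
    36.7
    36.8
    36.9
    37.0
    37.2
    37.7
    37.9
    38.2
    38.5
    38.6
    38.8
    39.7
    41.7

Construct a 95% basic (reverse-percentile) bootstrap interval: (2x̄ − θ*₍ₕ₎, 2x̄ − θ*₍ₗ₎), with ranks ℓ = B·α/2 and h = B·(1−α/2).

Percentile endpoints at ranks 1 and 39: θ*₍1₎ = 29.1, θ*₍39₎ = 39.7.
Basic interval reflects these around x̄:
  lower = 2 × 35.5 − 39.7 = 31.3
  upper = 2 × 35.5 − 29.1 = 41.9

(31.3, 41.9)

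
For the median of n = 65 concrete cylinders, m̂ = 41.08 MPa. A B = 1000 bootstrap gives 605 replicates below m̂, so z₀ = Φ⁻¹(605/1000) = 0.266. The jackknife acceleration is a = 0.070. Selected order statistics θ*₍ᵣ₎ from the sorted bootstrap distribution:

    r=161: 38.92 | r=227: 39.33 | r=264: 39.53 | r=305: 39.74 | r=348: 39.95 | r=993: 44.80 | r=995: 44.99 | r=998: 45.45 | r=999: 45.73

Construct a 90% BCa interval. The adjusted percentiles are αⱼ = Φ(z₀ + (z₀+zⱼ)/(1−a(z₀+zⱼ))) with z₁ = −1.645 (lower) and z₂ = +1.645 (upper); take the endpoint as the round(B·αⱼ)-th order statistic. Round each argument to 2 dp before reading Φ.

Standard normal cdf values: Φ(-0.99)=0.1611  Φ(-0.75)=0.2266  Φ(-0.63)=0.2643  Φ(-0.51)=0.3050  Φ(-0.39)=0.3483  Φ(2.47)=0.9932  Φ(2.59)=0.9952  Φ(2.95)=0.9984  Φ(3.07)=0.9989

Lower: z₀ + z₁ = 0.266 + (-1.645) = -1.379; 1 − a(z₀+z₁) = 1 − (0.070)(-1.379) = 1.0965; argument = 0.266 + (-1.379)/1.0965 = -0.9916 → -0.99.
α₁ = Φ(-0.99) = 0.1611; rank = round(1000 × 0.1611) = 161; θ*₍161₎ = 38.92.
Upper: z₀ + z₂ = 1.911; 1 − a(z₀+z₂) = 0.8662; argument = 2.4721 → 2.47; α₂ = 0.9932; rank = 993; θ*₍993₎ = 44.80.

(38.92, 44.80)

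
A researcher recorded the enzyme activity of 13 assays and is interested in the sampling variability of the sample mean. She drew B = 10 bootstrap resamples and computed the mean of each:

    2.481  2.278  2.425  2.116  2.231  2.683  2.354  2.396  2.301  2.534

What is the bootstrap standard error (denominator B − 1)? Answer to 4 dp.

SE* = 0.1624

Bootstrap SE is the standard deviation of the 10 replicate means.
Mean of replicates: (2.481 + 2.278 + 2.425 + 2.116 + 2.231 + 2.683 + 2.354 + 2.396 + 2.301 + 2.534) / 10 = 23.79900 / 10 = 2.37990
Sum of squared deviations: (+0.10110)² + (−0.10190)² + (+0.04510)² + (−0.26390)² + (−0.14890)² + (+0.30310)² + (−0.02590)² + (+0.01610)² + (−0.07890)² + (+0.15410)² = 0.23722
Variance = 0.23722 / 9 = 0.02636
SE* = √0.02636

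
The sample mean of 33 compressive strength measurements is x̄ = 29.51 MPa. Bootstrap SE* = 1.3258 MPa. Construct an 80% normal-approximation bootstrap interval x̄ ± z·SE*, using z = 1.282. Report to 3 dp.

Margin = 1.282 × 1.3258 = 1.6997
Interval: 29.51 ± 1.6997

(27.810, 31.210)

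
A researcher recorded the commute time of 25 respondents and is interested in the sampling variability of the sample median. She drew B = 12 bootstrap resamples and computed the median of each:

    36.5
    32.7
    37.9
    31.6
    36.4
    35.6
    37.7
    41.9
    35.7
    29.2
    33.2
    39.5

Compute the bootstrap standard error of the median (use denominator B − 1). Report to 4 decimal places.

SE* = 3.5310

Bootstrap SE is the standard deviation of the 12 replicate medians.
Mean of replicates: (36.5 + 32.7 + 37.9 + 31.6 + 36.4 + 35.6 + 37.7 + 41.9 + 35.7 + 29.2 + 33.2 + 39.5) / 12 = 427.90000 / 12 = 35.65833
Sum of squared deviations: (+0.84167)² + (−2.95833)² + (+2.24167)² + (−4.05833)² + (+0.74167)² + (−0.05833)² + (+2.04167)² + (+6.24167)² + (+0.04167)² + (−6.45833)² + (−2.45833)² + (+3.84167)² = 137.14917
Variance = 137.14917 / 11 = 12.46811
SE* = √12.46811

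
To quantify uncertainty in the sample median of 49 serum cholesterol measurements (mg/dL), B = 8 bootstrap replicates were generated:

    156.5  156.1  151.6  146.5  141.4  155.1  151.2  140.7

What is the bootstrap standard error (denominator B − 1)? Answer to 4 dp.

Bootstrap SE is the standard deviation of the 8 replicate medians.
Mean of replicates: (156.5 + 156.1 + 151.6 + 146.5 + 141.4 + 155.1 + 151.2 + 140.7) / 8 = 1199.10000 / 8 = 149.88750
Sum of squared deviations: (+6.61250)² + (+6.21250)² + (+1.71250)² + (−3.38750)² + (−8.48750)² + (+5.21250)² + (+1.31250)² + (−9.18750)² = 282.06875
Variance = 282.06875 / 7 = 40.29554
SE* = √40.29554

SE* = 6.3479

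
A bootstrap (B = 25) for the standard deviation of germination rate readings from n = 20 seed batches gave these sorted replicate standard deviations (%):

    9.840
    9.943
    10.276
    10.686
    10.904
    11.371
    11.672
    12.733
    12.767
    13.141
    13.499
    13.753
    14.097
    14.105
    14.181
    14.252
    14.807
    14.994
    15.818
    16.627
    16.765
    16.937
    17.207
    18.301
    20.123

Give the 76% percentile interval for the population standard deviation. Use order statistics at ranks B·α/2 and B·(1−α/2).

α = 0.24; lower rank = 25 × 0.120 = 3; upper rank = 25 × 0.880 = 22.
The 3rd smallest replicate is 10.276; the 22nd is 16.937.

(10.276, 16.937)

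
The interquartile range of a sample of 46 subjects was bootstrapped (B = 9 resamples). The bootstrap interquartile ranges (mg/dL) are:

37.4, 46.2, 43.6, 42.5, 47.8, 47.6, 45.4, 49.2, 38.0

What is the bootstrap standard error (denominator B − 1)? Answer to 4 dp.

SE* = 4.2262

Bootstrap SE is the standard deviation of the 9 replicate interquartile ranges.
Mean of replicates: (37.4 + 46.2 + 43.6 + 42.5 + 47.8 + 47.6 + 45.4 + 49.2 + 38.0) / 9 = 397.70000 / 9 = 44.18889
Sum of squared deviations: (−6.78889)² + (+2.01111)² + (−0.58889)² + (−1.68889)² + (+3.61111)² + (+3.41111)² + (+1.21111)² + (+5.01111)² + (−6.18889)² = 142.88889
Variance = 142.88889 / 8 = 17.86111
SE* = √17.86111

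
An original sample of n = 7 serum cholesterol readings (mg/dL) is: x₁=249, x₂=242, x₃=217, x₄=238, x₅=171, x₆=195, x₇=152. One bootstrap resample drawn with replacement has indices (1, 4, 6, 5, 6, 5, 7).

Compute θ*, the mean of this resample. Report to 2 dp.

Resample values: 249, 238, 195, 171, 195, 171, 152.
Mean = (249 + 238 + 195 + 171 + 195 + 171 + 152) / 7 = 1371.0 / 7 = 195.86

θ* = 195.86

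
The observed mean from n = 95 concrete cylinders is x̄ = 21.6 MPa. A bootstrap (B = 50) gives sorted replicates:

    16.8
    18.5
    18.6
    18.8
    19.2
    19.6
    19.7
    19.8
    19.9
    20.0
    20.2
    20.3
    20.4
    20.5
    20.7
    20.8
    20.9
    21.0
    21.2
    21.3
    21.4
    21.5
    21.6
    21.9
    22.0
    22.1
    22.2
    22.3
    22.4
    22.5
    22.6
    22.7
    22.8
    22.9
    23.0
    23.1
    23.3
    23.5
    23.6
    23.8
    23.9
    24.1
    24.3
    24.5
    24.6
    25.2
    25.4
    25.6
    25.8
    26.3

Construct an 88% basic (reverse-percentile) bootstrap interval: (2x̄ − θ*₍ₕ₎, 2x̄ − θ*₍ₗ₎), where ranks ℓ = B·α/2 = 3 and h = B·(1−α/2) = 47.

(17.8, 24.6)

Percentile endpoints at ranks 3 and 47: θ*₍3₎ = 18.6, θ*₍47₎ = 25.4.
Basic interval reflects these around x̄:
  lower = 2 × 21.6 − 25.4 = 17.8
  upper = 2 × 21.6 − 18.6 = 24.6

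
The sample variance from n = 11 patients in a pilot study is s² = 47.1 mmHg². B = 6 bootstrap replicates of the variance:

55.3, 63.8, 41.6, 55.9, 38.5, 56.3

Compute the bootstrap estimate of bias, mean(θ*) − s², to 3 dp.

bias = +4.800

mean(θ*) = (55.3 + 63.8 + 41.6 + 55.9 + 38.5 + 56.3) / 6 = 51.9000
bias = 51.9000 − 47.1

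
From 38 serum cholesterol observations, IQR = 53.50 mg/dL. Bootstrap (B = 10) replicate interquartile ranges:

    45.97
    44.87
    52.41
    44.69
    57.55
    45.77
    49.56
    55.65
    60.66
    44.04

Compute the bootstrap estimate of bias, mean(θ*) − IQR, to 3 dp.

mean(θ*) = (45.97 + 44.87 + 52.41 + 44.69 + 57.55 + 45.77 + 49.56 + 55.65 + 60.66 + 44.04) / 10 = 50.1170
bias = 50.1170 − 53.50

bias = −3.383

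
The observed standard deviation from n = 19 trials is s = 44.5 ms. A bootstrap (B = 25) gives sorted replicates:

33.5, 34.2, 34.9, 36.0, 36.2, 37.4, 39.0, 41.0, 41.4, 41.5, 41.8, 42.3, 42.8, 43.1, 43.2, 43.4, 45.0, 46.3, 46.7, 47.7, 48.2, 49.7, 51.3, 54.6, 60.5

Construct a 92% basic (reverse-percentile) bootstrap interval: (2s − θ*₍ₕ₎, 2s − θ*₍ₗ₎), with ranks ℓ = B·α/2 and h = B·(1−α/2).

(34.4, 55.5)

Percentile endpoints at ranks 1 and 24: θ*₍1₎ = 33.5, θ*₍24₎ = 54.6.
Basic interval reflects these around s:
  lower = 2 × 44.5 − 54.6 = 34.4
  upper = 2 × 44.5 − 33.5 = 55.5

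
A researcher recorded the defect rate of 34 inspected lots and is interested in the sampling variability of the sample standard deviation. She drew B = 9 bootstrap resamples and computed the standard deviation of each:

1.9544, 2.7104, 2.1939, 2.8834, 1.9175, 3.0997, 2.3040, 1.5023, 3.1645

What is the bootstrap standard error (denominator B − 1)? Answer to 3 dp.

Bootstrap SE is the standard deviation of the 9 replicate standard deviations.
Mean of replicates: (1.9544 + 2.7104 + 2.1939 + 2.8834 + 1.9175 + 3.0997 + 2.3040 + 1.5023 + 3.1645) / 9 = 21.73010 / 9 = 2.41446
Sum of squared deviations: (−0.46006)² + (+0.29594)² + (−0.22056)² + (+0.46894)² + (−0.49696)² + (+0.68524)² + (−0.11046)² + (−0.91216)² + (+0.75004)² = 2.69111
Variance = 2.69111 / 8 = 0.33639
SE* = √0.33639

SE* = 0.580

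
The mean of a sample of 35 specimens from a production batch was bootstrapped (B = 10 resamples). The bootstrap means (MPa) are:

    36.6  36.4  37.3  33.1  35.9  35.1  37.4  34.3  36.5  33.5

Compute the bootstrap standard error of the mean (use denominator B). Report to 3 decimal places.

Bootstrap SE is the standard deviation of the 10 replicate means.
Mean of replicates: (36.6 + 36.4 + 37.3 + 33.1 + 35.9 + 35.1 + 37.4 + 34.3 + 36.5 + 33.5) / 10 = 356.1000 / 10 = 35.6100
Sum of squared deviations: (+0.9900)² + (+0.7900)² + (+1.6900)² + (−2.5100)² + (+0.2900)² + (−0.5100)² + (+1.7900)² + (−1.3100)² + (+0.8900)² + (−2.1100)² = 21.2690
Variance = 21.2690 / 10 = 2.1269
SE* = √2.1269

SE* = 1.458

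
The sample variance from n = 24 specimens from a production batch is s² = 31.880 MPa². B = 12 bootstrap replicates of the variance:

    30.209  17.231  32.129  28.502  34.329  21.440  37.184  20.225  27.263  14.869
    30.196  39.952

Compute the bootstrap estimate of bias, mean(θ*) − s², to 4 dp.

bias = −4.0859

mean(θ*) = (30.209 + 17.231 + 32.129 + 28.502 + 34.329 + 21.440 + 37.184 + 20.225 + 27.263 + 14.869 + 30.196 + 39.952) / 12 = 27.79408
bias = 27.79408 − 31.880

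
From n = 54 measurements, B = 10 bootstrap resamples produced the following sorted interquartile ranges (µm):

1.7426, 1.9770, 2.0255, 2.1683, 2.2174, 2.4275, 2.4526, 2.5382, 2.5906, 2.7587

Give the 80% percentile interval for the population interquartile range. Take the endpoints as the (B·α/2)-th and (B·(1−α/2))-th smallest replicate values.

(1.7426, 2.5906)

α = 0.20; lower rank = 10 × 0.100 = 1; upper rank = 10 × 0.900 = 9.
The 1st smallest replicate is 1.7426; the 9th is 2.5906.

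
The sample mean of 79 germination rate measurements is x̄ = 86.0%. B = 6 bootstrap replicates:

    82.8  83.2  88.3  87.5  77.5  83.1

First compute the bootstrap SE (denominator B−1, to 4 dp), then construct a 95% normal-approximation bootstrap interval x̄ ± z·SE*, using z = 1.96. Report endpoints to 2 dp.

Mean of replicates = 83.7333; sum of squared deviations = 75.4533; SE* = √(75.4533/5) = 3.8847
Margin = 1.96 × 3.8847 = 7.614
Interval: 86.0 ± 7.614

(78.39, 93.61)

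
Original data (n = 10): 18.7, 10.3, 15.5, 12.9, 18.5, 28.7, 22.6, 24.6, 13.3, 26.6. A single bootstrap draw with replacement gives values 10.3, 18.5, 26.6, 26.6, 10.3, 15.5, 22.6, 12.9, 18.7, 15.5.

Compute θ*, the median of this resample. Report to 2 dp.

Sorted: 10.3, 10.3, 12.9, 15.5, 15.5, 18.5, 18.7, 22.6, 26.6, 26.6
Median = average of the two middle values = 17.00

θ* = 17.00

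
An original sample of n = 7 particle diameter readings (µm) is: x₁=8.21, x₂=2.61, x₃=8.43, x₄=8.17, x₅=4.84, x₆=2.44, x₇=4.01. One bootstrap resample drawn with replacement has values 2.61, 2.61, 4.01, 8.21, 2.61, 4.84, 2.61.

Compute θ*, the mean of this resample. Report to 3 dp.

Mean = (2.61 + 2.61 + 4.01 + 8.21 + 2.61 + 4.84 + 2.61) / 7 = 27.500 / 7 = 3.929

θ* = 3.929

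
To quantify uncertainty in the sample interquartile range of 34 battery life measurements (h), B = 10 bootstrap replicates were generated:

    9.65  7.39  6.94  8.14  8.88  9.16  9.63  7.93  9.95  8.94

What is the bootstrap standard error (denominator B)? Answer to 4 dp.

Bootstrap SE is the standard deviation of the 10 replicate interquartile ranges.
Mean of replicates: (9.65 + 7.39 + 6.94 + 8.14 + 8.88 + 9.16 + 9.63 + 7.93 + 9.95 + 8.94) / 10 = 86.61000 / 10 = 8.66100
Sum of squared deviations: (+0.98900)² + (−1.27100)² + (−1.72100)² + (−0.52100)² + (+0.21900)² + (+0.49900)² + (+0.96900)² + (−0.73100)² + (+1.28900)² + (+0.27900)² = 9.33649
Variance = 9.33649 / 10 = 0.93365
SE* = √0.93365

SE* = 0.9663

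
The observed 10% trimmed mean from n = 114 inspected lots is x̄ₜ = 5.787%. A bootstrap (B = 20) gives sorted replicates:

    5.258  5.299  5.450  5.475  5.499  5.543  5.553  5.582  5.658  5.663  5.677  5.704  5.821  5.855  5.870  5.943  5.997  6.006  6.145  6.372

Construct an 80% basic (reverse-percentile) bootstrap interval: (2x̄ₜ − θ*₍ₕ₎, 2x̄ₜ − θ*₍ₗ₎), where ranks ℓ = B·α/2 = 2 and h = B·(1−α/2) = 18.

Percentile endpoints at ranks 2 and 18: θ*₍2₎ = 5.299, θ*₍18₎ = 6.006.
Basic interval reflects these around x̄ₜ:
  lower = 2 × 5.787 − 6.006 = 5.568
  upper = 2 × 5.787 − 5.299 = 6.275

(5.568, 6.275)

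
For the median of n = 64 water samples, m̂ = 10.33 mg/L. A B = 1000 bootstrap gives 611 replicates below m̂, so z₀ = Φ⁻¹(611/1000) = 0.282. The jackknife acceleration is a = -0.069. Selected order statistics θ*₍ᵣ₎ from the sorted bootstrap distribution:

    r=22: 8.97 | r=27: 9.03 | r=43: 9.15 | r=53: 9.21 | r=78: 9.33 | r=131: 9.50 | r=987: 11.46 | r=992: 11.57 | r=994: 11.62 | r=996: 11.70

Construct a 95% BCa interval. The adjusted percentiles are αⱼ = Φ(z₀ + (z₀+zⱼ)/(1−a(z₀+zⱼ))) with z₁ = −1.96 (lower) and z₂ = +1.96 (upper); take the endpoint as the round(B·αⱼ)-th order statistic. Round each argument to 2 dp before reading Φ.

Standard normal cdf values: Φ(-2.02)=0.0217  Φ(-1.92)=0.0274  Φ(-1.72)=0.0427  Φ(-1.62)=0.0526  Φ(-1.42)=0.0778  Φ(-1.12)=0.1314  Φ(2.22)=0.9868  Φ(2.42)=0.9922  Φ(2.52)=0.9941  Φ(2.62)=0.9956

(9.21, 11.46)

Lower: z₀ + z₁ = 0.282 + (-1.960) = -1.678; 1 − a(z₀+z₁) = 1 − (-0.069)(-1.678) = 0.8842; argument = 0.282 + (-1.678)/0.8842 = -1.6157 → -1.62.
α₁ = Φ(-1.62) = 0.0526; rank = round(1000 × 0.0526) = 53; θ*₍53₎ = 9.21.
Upper: z₀ + z₂ = 2.242; 1 − a(z₀+z₂) = 1.1547; argument = 2.2236 → 2.22; α₂ = 0.9868; rank = 987; θ*₍987₎ = 11.46.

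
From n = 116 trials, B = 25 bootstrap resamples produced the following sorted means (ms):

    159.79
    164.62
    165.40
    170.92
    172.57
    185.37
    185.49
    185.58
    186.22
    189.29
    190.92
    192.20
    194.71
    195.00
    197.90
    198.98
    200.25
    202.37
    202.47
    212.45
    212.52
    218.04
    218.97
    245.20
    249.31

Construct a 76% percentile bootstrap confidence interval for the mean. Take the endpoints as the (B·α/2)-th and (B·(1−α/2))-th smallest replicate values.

α = 0.24; lower rank = 25 × 0.120 = 3; upper rank = 25 × 0.880 = 22.
The 3rd smallest replicate is 165.40; the 22nd is 218.04.

(165.40, 218.04)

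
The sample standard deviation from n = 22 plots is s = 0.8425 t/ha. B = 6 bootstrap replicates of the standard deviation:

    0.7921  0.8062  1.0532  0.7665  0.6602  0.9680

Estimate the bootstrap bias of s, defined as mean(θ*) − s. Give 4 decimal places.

mean(θ*) = (0.7921 + 0.8062 + 1.0532 + 0.7665 + 0.6602 + 0.9680) / 6 = 0.84103
bias = 0.84103 − 0.8425

bias = −0.0015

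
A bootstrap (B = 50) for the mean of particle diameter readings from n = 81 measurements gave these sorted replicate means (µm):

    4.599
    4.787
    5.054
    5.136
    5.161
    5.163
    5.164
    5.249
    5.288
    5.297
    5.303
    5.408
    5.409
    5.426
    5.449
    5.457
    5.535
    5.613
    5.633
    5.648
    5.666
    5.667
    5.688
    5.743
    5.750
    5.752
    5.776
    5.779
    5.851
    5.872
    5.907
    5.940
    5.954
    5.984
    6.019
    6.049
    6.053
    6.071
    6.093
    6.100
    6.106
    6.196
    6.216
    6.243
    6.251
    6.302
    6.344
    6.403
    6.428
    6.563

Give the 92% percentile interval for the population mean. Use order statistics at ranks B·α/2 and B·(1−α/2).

α = 0.08; lower rank = 50 × 0.040 = 2; upper rank = 50 × 0.960 = 48.
The 2nd smallest replicate is 4.787; the 48th is 6.403.

(4.787, 6.403)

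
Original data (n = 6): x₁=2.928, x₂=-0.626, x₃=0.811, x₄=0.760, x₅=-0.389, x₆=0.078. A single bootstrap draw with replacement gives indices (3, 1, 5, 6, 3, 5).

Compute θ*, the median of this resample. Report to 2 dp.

Resample values: 0.811, 2.928, -0.389, 0.078, 0.811, -0.389.
Sorted: -0.389, -0.389, 0.078, 0.811, 0.811, 2.928
Median = average of the two middle values = 0.44

θ* = 0.44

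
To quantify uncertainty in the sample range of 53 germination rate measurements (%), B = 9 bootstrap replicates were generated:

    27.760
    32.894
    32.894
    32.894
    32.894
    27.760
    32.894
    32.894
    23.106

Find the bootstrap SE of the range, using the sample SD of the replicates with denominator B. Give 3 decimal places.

Bootstrap SE is the standard deviation of the 9 replicate ranges.
Mean of replicates: (27.760 + 32.894 + 32.894 + 32.894 + 32.894 + 27.760 + 32.894 + 32.894 + 23.106) / 9 = 275.9900 / 9 = 30.6656
Sum of squared deviations: (−2.9056)² + (+2.2284)² + (+2.2284)² + (+2.2284)² + (+2.2284)² + (−2.9056)² + (+2.2284)² + (+2.2284)² + (−7.5596)² = 103.8272
Variance = 103.8272 / 9 = 11.5364
SE* = √11.5364

SE* = 3.397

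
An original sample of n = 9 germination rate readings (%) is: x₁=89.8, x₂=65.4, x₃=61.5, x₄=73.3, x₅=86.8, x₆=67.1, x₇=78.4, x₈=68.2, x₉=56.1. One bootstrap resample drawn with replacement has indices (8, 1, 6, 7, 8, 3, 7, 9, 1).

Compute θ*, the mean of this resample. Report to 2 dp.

θ* = 73.06

Resample values: 68.2, 89.8, 67.1, 78.4, 68.2, 61.5, 78.4, 56.1, 89.8.
Mean = (68.2 + 89.8 + 67.1 + 78.4 + 68.2 + 61.5 + 78.4 + 56.1 + 89.8) / 9 = 657.50 / 9 = 73.06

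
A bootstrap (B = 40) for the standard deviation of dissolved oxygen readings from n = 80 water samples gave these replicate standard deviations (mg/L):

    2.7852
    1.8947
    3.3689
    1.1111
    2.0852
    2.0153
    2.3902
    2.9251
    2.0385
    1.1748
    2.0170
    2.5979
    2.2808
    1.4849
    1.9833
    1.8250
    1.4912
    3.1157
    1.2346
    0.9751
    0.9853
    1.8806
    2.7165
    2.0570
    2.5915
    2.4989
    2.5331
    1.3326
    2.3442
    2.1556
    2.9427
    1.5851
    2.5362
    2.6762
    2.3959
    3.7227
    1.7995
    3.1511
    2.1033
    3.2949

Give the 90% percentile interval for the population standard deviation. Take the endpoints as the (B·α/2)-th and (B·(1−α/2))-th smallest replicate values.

(0.9853, 3.2949)

Sorted replicates: 0.9751, 0.9853, 1.1111, 1.1748, 1.2346, 1.3326, 1.4849, 1.4912, 1.5851, 1.7995, 1.8250, 1.8806, 1.8947, 1.9833, 2.0153, 2.0170, 2.0385, 2.0570, 2.0852, 2.1033, 2.1556, 2.2808, 2.3442, 2.3902, 2.3959, 2.4989, 2.5331, 2.5362, 2.5915, 2.5979, 2.6762, 2.7165, 2.7852, 2.9251, 2.9427, 3.1157, 3.1511, 3.2949, 3.3689, 3.7227
α = 0.10; lower rank = 40 × 0.050 = 2; upper rank = 40 × 0.950 = 38.
The 2nd smallest replicate is 0.9853; the 38th is 3.2949.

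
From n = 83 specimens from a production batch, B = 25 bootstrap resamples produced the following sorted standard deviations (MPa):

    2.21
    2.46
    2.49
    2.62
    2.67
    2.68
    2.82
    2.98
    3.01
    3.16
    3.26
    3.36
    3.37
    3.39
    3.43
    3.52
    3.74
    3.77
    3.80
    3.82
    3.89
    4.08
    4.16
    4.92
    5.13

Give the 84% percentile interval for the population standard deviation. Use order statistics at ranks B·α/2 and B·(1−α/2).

(2.46, 4.16)

α = 0.16; lower rank = 25 × 0.080 = 2; upper rank = 25 × 0.920 = 23.
The 2nd smallest replicate is 2.46; the 23rd is 4.16.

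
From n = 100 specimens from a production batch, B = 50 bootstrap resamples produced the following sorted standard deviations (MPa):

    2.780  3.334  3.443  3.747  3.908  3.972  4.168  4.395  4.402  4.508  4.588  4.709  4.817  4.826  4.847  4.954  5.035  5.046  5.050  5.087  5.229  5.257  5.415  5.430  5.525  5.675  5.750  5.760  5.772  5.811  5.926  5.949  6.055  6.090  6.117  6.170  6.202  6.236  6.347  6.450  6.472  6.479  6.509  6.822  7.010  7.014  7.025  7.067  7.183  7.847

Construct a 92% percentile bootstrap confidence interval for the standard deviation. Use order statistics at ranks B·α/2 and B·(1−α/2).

α = 0.08; lower rank = 50 × 0.040 = 2; upper rank = 50 × 0.960 = 48.
The 2nd smallest replicate is 3.334; the 48th is 7.067.

(3.334, 7.067)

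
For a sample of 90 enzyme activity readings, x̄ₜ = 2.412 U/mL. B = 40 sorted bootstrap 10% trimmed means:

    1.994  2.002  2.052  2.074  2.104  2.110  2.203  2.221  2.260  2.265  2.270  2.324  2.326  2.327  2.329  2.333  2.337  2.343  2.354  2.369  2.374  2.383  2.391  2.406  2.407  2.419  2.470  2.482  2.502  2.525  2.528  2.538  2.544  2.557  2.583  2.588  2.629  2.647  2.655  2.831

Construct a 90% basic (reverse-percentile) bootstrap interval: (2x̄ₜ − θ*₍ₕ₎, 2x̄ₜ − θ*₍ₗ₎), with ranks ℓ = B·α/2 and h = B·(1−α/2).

(2.177, 2.822)

Percentile endpoints at ranks 2 and 38: θ*₍2₎ = 2.002, θ*₍38₎ = 2.647.
Basic interval reflects these around x̄ₜ:
  lower = 2 × 2.412 − 2.647 = 2.177
  upper = 2 × 2.412 − 2.002 = 2.822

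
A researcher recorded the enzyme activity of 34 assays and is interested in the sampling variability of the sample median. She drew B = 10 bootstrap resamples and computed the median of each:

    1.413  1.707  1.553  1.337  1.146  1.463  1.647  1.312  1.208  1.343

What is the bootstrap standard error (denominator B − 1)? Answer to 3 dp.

SE* = 0.182

Bootstrap SE is the standard deviation of the 10 replicate medians.
Mean of replicates: (1.413 + 1.707 + 1.553 + 1.337 + 1.146 + 1.463 + 1.647 + 1.312 + 1.208 + 1.343) / 10 = 14.1290 / 10 = 1.4129
Sum of squared deviations: (+0.0001)² + (+0.2941)² + (+0.1401)² + (−0.0759)² + (−0.2669)² + (+0.0501)² + (+0.2341)² + (−0.1009)² + (−0.2049)² + (−0.0699)² = 0.2975
Variance = 0.2975 / 9 = 0.0331
SE* = √0.0331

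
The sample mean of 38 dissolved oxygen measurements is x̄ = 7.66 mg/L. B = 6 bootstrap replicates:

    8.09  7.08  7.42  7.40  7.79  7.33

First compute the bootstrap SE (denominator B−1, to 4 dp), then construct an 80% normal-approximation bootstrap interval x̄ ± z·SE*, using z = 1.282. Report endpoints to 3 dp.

Mean of replicates = 7.5183; sum of squared deviations = 0.6519; SE* = √(0.6519/5) = 0.3611
Margin = 1.282 × 0.3611 = 0.4629
Interval: 7.66 ± 0.4629

(7.197, 8.123)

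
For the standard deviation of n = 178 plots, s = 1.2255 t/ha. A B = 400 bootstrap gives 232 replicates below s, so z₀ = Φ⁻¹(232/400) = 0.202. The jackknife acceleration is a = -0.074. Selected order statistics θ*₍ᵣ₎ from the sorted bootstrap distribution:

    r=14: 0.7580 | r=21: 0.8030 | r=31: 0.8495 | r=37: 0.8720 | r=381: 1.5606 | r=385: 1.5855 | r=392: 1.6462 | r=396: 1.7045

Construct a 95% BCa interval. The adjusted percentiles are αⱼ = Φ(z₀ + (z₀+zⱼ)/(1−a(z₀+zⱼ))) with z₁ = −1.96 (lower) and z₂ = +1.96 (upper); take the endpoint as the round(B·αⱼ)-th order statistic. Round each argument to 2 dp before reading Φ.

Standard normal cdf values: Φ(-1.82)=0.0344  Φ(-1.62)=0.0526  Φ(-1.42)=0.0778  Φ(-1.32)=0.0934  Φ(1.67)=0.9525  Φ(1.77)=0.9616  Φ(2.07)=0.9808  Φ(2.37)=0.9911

Lower: z₀ + z₁ = 0.202 + (-1.960) = -1.758; 1 − a(z₀+z₁) = 1 − (-0.074)(-1.758) = 0.8699; argument = 0.202 + (-1.758)/0.8699 = -1.8189 → -1.82.
α₁ = Φ(-1.82) = 0.0344; rank = round(400 × 0.0344) = 14; θ*₍14₎ = 0.7580.
Upper: z₀ + z₂ = 2.162; 1 − a(z₀+z₂) = 1.1600; argument = 2.0658 → 2.07; α₂ = 0.9808; rank = 392; θ*₍392₎ = 1.6462.

(0.7580, 1.6462)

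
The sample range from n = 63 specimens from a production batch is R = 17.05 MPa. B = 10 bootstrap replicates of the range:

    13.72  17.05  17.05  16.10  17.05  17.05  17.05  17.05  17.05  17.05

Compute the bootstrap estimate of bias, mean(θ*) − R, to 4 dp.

mean(θ*) = (13.72 + 17.05 + 17.05 + 16.10 + 17.05 + 17.05 + 17.05 + 17.05 + 17.05 + 17.05) / 10 = 16.62200
bias = 16.62200 − 17.05

bias = −0.4280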